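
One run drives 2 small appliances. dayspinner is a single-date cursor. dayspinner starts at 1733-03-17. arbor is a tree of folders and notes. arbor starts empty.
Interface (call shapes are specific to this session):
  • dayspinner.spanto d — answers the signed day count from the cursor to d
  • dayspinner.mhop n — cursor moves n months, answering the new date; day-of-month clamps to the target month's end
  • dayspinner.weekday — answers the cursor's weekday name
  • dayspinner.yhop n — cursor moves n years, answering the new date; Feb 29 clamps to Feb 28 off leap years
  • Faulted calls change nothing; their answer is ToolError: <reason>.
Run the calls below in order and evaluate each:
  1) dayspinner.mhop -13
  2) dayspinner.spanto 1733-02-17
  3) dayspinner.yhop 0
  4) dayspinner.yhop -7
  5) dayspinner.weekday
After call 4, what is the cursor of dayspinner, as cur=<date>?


# 1. dayspinner.mhop(n→-13) -> 1732-02-17
# 2. dayspinner.spanto(d→1733-02-17) -> 366
# 3. dayspinner.yhop(n→0) -> 1732-02-17
# 4. dayspinner.yhop(n→-7) -> 1725-02-17
# 5. dayspinner.weekday() -> Saturday

Answer: cur=1725-02-17


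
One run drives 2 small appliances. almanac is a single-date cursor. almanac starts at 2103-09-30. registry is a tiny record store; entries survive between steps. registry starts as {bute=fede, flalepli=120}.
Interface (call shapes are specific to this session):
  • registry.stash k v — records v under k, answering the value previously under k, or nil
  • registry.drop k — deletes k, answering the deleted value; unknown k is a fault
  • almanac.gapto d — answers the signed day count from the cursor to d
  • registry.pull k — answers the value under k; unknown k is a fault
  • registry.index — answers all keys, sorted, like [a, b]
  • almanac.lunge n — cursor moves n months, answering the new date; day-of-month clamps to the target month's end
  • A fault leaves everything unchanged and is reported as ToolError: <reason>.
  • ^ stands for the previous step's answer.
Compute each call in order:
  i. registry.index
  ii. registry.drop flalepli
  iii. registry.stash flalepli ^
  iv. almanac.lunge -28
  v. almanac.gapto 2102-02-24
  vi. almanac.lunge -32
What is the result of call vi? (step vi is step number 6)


Now I run registry.index(), and observe [bute, flalepli].
Calling registry.drop(k='flalepli'), — result: 120.
Invoking registry.stash(k='flalepli', v='^'), and observe nil.
Then almanac.lunge(n='-28'), yielding 2101-05-30.
Next I call almanac.gapto(d='2102-02-24'), and observe 270.
I try almanac.lunge(n='-32'), which returns 2098-09-30.

Answer: 2098-09-30


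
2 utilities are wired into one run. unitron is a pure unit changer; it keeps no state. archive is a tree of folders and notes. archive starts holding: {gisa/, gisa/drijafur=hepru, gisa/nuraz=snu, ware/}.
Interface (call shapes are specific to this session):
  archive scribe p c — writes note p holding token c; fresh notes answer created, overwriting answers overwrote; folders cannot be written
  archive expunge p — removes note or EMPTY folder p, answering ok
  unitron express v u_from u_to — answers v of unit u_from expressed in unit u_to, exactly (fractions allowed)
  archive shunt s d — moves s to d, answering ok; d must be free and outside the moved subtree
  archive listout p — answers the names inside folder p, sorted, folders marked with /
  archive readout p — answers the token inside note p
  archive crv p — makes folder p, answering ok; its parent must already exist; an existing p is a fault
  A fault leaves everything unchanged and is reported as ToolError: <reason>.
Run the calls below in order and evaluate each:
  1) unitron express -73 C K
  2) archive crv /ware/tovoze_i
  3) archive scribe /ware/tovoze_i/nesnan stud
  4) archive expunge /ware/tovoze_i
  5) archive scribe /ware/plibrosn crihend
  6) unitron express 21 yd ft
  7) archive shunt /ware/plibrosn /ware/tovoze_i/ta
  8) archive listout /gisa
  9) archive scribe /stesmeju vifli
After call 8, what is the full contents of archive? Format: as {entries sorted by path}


Answer: {gisa/, gisa/drijafur=hepru, gisa/nuraz=snu, ware/, ware/tovoze_i/, ware/tovoze_i/nesnan=stud, ware/tovoze_i/ta=crihend}

Derivation:
-- unitron express(v=-73, u_from=C, u_to=K) -> 4003/20
-- archive crv(p=/ware/tovoze_i) -> ok
-- archive scribe(p=/ware/tovoze_i/nesnan, c=stud) -> created
-- archive expunge(p=/ware/tovoze_i) -> ToolError: not empty
-- archive scribe(p=/ware/plibrosn, c=crihend) -> created
-- unitron express(v=21, u_from=yd, u_to=ft) -> 63
-- archive shunt(s=/ware/plibrosn, d=/ware/tovoze_i/ta) -> ok
-- archive listout(p=/gisa) -> [drijafur, nuraz]
-- archive scribe(p=/stesmeju, c=vifli) -> created


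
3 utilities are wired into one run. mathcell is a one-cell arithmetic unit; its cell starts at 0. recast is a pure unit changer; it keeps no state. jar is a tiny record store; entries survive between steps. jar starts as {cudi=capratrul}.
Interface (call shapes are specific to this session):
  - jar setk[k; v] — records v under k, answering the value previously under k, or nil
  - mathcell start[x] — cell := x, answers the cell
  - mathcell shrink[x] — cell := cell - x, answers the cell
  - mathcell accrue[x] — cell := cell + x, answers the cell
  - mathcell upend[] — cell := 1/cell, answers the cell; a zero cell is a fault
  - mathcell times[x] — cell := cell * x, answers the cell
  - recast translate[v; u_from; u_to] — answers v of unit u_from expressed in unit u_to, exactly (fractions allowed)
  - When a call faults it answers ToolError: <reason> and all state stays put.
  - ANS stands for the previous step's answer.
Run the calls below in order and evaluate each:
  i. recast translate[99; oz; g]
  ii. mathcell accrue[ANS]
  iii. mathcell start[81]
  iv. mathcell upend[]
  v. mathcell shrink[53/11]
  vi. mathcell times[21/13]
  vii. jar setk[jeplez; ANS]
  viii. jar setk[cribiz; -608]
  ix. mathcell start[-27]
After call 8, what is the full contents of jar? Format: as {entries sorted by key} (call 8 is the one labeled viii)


>>> recast translate v='99' u_from='oz' u_to='g'
= 4490564463/1600000
>>> mathcell accrue x='ANS'
= 4490564463/1600000
>>> mathcell start x='81'
= 81
>>> mathcell upend
= 1/81
>>> mathcell shrink x='53/11'
= -4282/891
>>> mathcell times x='21/13'
= -29974/3861
>>> jar setk k='jeplez' v='ANS'
= nil
>>> jar setk k='cribiz' v='-608'
= nil
>>> mathcell start x='-27'
= -27

Answer: {cribiz=-608, cudi=capratrul, jeplez=-29974/3861}


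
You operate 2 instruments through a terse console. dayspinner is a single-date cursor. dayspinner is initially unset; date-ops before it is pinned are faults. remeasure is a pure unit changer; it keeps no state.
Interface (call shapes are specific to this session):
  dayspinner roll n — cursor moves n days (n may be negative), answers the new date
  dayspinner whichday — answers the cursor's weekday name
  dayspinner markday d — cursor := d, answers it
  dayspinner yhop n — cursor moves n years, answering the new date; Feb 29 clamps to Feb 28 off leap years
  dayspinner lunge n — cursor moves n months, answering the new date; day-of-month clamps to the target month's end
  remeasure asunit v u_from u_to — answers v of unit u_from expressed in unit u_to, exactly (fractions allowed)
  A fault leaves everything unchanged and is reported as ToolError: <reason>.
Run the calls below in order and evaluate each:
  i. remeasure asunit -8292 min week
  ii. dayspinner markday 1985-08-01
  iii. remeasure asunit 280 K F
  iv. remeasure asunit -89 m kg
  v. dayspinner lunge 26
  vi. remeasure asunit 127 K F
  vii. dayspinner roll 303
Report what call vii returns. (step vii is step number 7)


Answer: 1988-07-30

Derivation:
Step: remeasure asunit[v: -8292; u_from: min; u_to: week]
Result: -691/840
Step: dayspinner markday[d: 1985-08-01]
Result: 1985-08-01
Step: remeasure asunit[v: 280; u_from: K; u_to: F]
Result: 4433/100
Step: remeasure asunit[v: -89; u_from: m; u_to: kg]
Result: ToolError: incompatible units
Step: dayspinner lunge[n: 26]
Result: 1987-10-01
Step: remeasure asunit[v: 127; u_from: K; u_to: F]
Result: -23107/100
Step: dayspinner roll[n: 303]
Result: 1988-07-30


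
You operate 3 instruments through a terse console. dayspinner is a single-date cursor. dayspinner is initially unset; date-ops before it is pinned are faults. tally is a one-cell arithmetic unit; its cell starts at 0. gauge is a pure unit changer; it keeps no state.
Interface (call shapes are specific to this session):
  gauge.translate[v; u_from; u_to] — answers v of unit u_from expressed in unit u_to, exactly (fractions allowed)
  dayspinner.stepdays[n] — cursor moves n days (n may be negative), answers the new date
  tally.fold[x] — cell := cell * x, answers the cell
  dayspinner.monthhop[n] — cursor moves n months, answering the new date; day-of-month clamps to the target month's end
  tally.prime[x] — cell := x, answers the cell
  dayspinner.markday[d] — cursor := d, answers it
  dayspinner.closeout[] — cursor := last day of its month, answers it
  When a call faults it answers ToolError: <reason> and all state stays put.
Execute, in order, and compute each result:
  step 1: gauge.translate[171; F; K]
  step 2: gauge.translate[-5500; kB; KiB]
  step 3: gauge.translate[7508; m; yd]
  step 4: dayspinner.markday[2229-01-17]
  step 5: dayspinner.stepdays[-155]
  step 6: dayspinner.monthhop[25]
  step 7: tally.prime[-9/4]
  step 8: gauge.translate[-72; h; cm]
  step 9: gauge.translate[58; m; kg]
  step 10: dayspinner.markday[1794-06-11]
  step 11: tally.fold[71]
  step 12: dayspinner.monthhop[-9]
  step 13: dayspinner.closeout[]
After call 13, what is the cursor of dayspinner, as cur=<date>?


Answer: cur=1793-09-30

Derivation:
% 1. translate(v=171, u_from=F, u_to=K) => 63067/180
% 2. translate(v=-5500, u_from=kB, u_to=KiB) => -171875/32
% 3. translate(v=7508, u_from=m, u_to=yd) => 9385000/1143
% 4. markday(d=2229-01-17) => 2229-01-17
% 5. stepdays(n=-155) => 2228-08-15
% 6. monthhop(n=25) => 2230-09-15
% 7. prime(x=-9/4) => -9/4
% 8. translate(v=-72, u_from=h, u_to=cm) => ToolError: incompatible units
% 9. translate(v=58, u_from=m, u_to=kg) => ToolError: incompatible units
% 10. markday(d=1794-06-11) => 1794-06-11
% 11. fold(x=71) => -639/4
% 12. monthhop(n=-9) => 1793-09-11
% 13. closeout() => 1793-09-30


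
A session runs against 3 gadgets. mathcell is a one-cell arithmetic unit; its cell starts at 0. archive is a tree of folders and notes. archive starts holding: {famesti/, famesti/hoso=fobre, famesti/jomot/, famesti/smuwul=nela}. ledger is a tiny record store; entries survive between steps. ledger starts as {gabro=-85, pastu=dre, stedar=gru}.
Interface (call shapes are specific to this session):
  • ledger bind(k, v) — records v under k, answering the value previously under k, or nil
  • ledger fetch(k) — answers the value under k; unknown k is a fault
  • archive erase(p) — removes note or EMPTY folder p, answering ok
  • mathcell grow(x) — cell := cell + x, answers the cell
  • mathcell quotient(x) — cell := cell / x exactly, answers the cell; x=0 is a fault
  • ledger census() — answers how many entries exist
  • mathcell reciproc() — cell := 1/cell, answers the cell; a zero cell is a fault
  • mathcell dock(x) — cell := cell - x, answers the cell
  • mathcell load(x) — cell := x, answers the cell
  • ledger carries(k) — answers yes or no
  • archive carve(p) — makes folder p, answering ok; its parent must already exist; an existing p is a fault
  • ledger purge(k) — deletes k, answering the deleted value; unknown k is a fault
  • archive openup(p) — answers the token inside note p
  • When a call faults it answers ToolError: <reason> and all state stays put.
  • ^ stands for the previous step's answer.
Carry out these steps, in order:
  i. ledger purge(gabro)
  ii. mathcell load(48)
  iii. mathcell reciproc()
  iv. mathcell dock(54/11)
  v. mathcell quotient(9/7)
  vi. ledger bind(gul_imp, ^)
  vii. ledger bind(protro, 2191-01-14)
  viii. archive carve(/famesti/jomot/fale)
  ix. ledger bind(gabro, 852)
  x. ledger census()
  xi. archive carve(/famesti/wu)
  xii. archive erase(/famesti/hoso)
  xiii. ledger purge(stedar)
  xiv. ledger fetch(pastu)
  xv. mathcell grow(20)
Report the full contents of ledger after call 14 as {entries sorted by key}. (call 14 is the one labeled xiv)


Answer: {gabro=852, gul_imp=-18067/4752, pastu=dre, protro=2191-01-14}

Derivation:
Invoking ledger purge on k=gabro, yielding -85.
Then mathcell load on x=48, yielding 48.
Next I call mathcell reciproc, → 1/48.
Calling mathcell dock on x=54/11, and get -2581/528.
Using mathcell quotient on x=9/7, → -18067/4752.
Next I call ledger bind on k=gul_imp, v=^, giving nil.
I run ledger bind on k=protro, v=2191-01-14, which returns nil.
Calling archive carve on p=/famesti/jomot/fale, yielding ok.
Using ledger bind on k=gabro, v=852, and observe nil.
Then ledger census(), → 5.
I invoke archive carve on p=/famesti/wu, and get ok.
I invoke archive erase on p=/famesti/hoso, giving ok.
I use ledger purge on k=stedar, which returns gru.
I try ledger fetch on k=pastu, → dre.
I try mathcell grow on x=20, yielding 76973/4752.


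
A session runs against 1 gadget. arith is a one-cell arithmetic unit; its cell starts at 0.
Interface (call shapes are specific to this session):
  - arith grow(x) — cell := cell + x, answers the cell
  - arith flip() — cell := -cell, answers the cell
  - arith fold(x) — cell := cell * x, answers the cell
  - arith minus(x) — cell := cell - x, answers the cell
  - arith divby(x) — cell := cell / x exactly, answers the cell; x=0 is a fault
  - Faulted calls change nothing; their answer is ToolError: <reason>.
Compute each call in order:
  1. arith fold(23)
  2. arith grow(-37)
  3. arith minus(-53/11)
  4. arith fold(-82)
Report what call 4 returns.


Answer: 29028/11

Derivation:
Step: arith fold[x: 23]
Result: 0
Step: arith grow[x: -37]
Result: -37
Step: arith minus[x: -53/11]
Result: -354/11
Step: arith fold[x: -82]
Result: 29028/11


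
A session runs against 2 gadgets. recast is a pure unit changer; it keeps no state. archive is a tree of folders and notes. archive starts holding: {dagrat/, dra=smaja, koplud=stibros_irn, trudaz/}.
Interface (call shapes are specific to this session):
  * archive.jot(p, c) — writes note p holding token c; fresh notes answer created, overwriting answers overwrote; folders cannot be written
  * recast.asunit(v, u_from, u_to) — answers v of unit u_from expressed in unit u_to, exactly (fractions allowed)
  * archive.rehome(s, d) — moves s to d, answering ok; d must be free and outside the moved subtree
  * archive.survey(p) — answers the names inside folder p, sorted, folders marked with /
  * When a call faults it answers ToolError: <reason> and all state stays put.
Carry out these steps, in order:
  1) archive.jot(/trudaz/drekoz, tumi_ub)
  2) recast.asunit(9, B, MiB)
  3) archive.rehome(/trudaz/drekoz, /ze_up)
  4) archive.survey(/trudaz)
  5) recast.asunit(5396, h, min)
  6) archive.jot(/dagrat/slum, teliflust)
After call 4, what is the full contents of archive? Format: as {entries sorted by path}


Answer: {dagrat/, dra=smaja, koplud=stibros_irn, trudaz/, ze_up=tumi_ub}

Derivation:
[in] archive.jot /trudaz/drekoz tumi_ub
= created
[in] recast.asunit 9 B MiB
= 9/1048576
[in] archive.rehome /trudaz/drekoz /ze_up
= ok
[in] archive.survey /trudaz
= []
[in] recast.asunit 5396 h min
= 323760
[in] archive.jot /dagrat/slum teliflust
= created


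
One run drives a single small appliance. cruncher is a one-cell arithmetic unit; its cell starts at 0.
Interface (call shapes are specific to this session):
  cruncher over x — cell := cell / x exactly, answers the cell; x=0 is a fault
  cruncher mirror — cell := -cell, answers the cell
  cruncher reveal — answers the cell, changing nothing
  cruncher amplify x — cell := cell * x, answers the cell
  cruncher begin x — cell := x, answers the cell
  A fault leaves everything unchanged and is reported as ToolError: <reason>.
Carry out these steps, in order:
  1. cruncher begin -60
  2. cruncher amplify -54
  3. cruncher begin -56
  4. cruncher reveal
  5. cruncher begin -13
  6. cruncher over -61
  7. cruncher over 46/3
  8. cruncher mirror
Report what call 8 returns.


% 1. cruncher begin(x: -60) == -60
% 2. cruncher amplify(x: -54) == 3240
% 3. cruncher begin(x: -56) == -56
% 4. cruncher reveal() == -56
% 5. cruncher begin(x: -13) == -13
% 6. cruncher over(x: -61) == 13/61
% 7. cruncher over(x: 46/3) == 39/2806
% 8. cruncher mirror() == -39/2806

Answer: -39/2806


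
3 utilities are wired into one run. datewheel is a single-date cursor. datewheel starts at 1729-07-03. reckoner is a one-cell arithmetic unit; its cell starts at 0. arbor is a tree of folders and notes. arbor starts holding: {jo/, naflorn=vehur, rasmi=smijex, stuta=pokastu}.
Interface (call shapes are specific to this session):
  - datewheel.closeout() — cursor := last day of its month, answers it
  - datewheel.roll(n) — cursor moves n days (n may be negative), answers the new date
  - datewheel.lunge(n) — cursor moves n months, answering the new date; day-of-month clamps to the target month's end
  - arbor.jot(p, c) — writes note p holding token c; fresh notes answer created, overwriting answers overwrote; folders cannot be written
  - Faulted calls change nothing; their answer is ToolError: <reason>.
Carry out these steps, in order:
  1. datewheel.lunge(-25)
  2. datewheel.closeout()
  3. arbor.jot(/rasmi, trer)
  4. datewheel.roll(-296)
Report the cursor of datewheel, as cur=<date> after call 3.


Answer: cur=1727-06-30

Derivation:
[in] lunge n='-25'
= 1727-06-03
[in] closeout
= 1727-06-30
[in] jot p='/rasmi' c='trer'
= overwrote
[in] roll n='-296'
= 1726-09-07


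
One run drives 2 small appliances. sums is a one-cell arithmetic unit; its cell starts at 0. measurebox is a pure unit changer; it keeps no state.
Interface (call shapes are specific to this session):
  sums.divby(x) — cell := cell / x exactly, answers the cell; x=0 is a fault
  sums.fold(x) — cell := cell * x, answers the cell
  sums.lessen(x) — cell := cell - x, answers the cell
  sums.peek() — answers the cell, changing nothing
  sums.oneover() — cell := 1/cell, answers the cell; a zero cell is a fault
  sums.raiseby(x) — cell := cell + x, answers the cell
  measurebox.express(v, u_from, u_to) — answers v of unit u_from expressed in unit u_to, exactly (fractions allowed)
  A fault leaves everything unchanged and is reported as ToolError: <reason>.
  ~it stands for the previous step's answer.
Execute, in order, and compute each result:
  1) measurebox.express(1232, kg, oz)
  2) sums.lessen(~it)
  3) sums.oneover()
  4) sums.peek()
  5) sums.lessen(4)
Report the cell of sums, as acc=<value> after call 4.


Answer: acc=-589081/25600000000

Derivation:
Step: measurebox.express[v='1232'; u_from='kg'; u_to='oz']
Result: 25600000000/589081
Step: sums.lessen[x='~it']
Result: -25600000000/589081
Step: sums.oneover[]
Result: -589081/25600000000
Step: sums.peek[]
Result: -589081/25600000000
Step: sums.lessen[x='4']
Result: -102400589081/25600000000


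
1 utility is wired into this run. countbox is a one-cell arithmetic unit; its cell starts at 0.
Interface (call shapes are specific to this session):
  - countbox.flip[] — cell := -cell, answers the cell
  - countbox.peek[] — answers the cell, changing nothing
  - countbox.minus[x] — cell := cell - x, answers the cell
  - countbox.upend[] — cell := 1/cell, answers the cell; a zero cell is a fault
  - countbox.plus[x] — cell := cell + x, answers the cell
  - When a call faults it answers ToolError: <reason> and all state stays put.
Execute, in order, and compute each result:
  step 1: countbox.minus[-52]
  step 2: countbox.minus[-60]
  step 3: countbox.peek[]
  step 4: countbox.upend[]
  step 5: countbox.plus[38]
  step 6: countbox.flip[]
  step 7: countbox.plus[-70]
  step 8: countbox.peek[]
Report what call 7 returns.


Do: countbox.minus[x→-52]
See: 52
Do: countbox.minus[x→-60]
See: 112
Do: countbox.peek[]
See: 112
Do: countbox.upend[]
See: 1/112
Do: countbox.plus[x→38]
See: 4257/112
Do: countbox.flip[]
See: -4257/112
Do: countbox.plus[x→-70]
See: -12097/112
Do: countbox.peek[]
See: -12097/112

Answer: -12097/112


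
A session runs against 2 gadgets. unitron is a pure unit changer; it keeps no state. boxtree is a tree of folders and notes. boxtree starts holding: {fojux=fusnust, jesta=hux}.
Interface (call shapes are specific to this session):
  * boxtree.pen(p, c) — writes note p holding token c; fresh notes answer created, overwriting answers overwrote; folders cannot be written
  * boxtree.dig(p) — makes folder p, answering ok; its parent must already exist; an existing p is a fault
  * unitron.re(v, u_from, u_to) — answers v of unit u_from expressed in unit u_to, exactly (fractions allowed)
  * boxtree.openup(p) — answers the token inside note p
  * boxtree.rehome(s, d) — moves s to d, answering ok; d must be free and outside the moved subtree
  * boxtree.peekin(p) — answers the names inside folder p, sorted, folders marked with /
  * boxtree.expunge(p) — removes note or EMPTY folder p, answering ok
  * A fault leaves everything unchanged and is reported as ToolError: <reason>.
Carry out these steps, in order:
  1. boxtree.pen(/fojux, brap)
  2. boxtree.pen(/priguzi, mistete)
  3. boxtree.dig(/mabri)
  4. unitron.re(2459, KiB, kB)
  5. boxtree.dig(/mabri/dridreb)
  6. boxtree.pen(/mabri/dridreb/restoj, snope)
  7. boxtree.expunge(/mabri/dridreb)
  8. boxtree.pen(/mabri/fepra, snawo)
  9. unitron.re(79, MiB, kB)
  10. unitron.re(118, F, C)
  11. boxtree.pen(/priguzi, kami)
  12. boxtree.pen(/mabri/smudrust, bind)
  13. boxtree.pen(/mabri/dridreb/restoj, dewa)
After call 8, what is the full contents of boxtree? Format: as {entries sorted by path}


Answer: {fojux=brap, jesta=hux, mabri/, mabri/dridreb/, mabri/dridreb/restoj=snope, mabri/fepra=snawo, priguzi=mistete}

Derivation:
-> boxtree.pen(p→/fojux, c→brap)
<- overwrote
-> boxtree.pen(p→/priguzi, c→mistete)
<- created
-> boxtree.dig(p→/mabri)
<- ok
-> unitron.re(v→2459, u_from→KiB, u_to→kB)
<- 314752/125
-> boxtree.dig(p→/mabri/dridreb)
<- ok
-> boxtree.pen(p→/mabri/dridreb/restoj, c→snope)
<- created
-> boxtree.expunge(p→/mabri/dridreb)
<- ToolError: not empty
-> boxtree.pen(p→/mabri/fepra, c→snawo)
<- created
-> unitron.re(v→79, u_from→MiB, u_to→kB)
<- 10354688/125
-> unitron.re(v→118, u_from→F, u_to→C)
<- 430/9
-> boxtree.pen(p→/priguzi, c→kami)
<- overwrote
-> boxtree.pen(p→/mabri/smudrust, c→bind)
<- created
-> boxtree.pen(p→/mabri/dridreb/restoj, c→dewa)
<- overwrote


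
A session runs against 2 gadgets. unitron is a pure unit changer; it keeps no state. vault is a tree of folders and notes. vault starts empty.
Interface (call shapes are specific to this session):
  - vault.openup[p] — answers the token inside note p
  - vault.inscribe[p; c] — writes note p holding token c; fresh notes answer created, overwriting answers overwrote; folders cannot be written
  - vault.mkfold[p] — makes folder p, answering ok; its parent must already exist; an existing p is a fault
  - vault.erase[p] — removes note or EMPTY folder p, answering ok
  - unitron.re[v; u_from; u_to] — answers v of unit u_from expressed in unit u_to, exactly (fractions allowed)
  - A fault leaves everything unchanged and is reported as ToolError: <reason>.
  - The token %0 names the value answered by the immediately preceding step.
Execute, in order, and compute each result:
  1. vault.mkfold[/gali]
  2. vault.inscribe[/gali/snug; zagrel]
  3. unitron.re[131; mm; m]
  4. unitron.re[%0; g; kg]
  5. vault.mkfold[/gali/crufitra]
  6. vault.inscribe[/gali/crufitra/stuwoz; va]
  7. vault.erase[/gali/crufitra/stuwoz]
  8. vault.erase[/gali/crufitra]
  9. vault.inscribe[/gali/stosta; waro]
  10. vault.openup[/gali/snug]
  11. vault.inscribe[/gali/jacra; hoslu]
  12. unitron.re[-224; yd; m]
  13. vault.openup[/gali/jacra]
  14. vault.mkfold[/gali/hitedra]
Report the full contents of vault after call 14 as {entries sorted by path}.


-- 1. vault.mkfold(p='/gali') => ok
-- 2. vault.inscribe(p='/gali/snug', c='zagrel') => created
-- 3. unitron.re(v='131', u_from='mm', u_to='m') => 131/1000
-- 4. unitron.re(v='%0', u_from='g', u_to='kg') => 131/1000000
-- 5. vault.mkfold(p='/gali/crufitra') => ok
-- 6. vault.inscribe(p='/gali/crufitra/stuwoz', c='va') => created
-- 7. vault.erase(p='/gali/crufitra/stuwoz') => ok
-- 8. vault.erase(p='/gali/crufitra') => ok
-- 9. vault.inscribe(p='/gali/stosta', c='waro') => created
-- 10. vault.openup(p='/gali/snug') => zagrel
-- 11. vault.inscribe(p='/gali/jacra', c='hoslu') => created
-- 12. unitron.re(v='-224', u_from='yd', u_to='m') => -128016/625
-- 13. vault.openup(p='/gali/jacra') => hoslu
-- 14. vault.mkfold(p='/gali/hitedra') => ok

Answer: {gali/, gali/hitedra/, gali/jacra=hoslu, gali/snug=zagrel, gali/stosta=waro}


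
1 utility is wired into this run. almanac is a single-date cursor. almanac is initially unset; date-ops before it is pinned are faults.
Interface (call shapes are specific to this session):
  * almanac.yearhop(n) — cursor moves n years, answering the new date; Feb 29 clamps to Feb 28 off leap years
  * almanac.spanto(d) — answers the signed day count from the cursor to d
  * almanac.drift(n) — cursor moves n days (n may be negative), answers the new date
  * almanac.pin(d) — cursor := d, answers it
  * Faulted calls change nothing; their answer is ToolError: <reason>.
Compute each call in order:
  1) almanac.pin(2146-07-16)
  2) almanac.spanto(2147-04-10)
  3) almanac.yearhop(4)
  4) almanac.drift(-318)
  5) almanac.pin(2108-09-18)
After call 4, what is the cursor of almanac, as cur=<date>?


Answer: cur=2149-09-01

Derivation:
Step: pin[d→2146-07-16]
Result: 2146-07-16
Step: spanto[d→2147-04-10]
Result: 268
Step: yearhop[n→4]
Result: 2150-07-16
Step: drift[n→-318]
Result: 2149-09-01
Step: pin[d→2108-09-18]
Result: 2108-09-18


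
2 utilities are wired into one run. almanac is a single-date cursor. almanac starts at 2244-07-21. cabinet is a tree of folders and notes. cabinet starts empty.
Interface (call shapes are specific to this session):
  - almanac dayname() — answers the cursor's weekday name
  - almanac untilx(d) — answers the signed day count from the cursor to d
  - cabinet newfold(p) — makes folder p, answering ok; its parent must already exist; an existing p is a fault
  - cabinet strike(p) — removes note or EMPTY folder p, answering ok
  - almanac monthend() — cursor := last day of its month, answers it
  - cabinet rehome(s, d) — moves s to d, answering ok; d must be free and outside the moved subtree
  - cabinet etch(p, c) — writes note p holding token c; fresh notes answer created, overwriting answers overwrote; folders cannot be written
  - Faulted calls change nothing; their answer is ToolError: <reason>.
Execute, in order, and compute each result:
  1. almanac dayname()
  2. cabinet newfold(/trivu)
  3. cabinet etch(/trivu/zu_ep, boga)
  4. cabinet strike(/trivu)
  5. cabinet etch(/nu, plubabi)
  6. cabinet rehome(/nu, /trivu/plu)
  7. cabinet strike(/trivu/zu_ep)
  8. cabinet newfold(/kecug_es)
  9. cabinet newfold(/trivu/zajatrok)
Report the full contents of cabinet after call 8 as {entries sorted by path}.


Answer: {kecug_es/, trivu/, trivu/plu=plubabi}

Derivation:
// almanac dayname() -> Sunday
// cabinet newfold(/trivu) -> ok
// cabinet etch(/trivu/zu_ep, boga) -> created
// cabinet strike(/trivu) -> ToolError: not empty
// cabinet etch(/nu, plubabi) -> created
// cabinet rehome(/nu, /trivu/plu) -> ok
// cabinet strike(/trivu/zu_ep) -> ok
// cabinet newfold(/kecug_es) -> ok
// cabinet newfold(/trivu/zajatrok) -> ok


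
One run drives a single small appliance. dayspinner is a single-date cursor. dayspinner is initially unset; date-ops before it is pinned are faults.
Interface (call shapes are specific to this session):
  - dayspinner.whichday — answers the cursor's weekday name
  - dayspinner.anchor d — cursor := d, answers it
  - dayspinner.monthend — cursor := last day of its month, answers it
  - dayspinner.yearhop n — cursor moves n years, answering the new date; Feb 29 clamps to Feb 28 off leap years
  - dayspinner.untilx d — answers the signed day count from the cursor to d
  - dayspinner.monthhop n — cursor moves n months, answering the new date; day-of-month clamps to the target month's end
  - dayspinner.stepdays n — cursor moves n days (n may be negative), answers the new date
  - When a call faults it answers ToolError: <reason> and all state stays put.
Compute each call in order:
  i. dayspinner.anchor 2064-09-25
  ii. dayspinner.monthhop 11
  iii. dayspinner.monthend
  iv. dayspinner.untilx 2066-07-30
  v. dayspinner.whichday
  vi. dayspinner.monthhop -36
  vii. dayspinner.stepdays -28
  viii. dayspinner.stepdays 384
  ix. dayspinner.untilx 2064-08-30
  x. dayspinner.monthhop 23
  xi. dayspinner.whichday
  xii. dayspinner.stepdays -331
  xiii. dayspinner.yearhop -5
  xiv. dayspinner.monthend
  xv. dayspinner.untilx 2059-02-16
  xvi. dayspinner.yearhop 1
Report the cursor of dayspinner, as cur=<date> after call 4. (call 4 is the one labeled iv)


Calling anchor using d: 2064-09-25, yielding 2064-09-25.
I use monthhop using n: 11, → 2065-08-25.
Now I run monthend, yielding 2065-08-31.
I call untilx using d: 2066-07-30, which returns 333.
Using whichday(), and get Monday.
I run monthhop using n: -36, and see 2062-08-31.
I run stepdays using n: -28, and observe 2062-08-03.
I use stepdays using n: 384, giving 2063-08-22.
Then untilx using d: 2064-08-30, — result: 374.
I call monthhop using n: 23: 2065-07-22.
Now I run whichday, and see Wednesday.
Calling stepdays using n: -331, and get 2064-08-25.
Using yearhop using n: -5, giving 2059-08-25.
Now I run monthend, and see 2059-08-31.
Invoking untilx using d: 2059-02-16, which returns -196.
I use yearhop using n: 1, and see 2060-08-31.

Answer: cur=2065-08-31


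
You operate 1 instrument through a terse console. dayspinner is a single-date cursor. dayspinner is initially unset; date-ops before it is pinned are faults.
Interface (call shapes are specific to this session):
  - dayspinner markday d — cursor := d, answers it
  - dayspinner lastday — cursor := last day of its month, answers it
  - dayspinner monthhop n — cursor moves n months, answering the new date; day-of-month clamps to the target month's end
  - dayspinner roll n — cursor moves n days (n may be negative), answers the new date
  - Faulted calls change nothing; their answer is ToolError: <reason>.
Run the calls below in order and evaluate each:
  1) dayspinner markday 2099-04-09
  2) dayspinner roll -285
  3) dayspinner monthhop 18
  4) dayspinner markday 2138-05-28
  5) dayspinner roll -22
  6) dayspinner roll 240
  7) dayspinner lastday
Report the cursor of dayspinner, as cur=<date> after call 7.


Act: dayspinner markday[2099-04-09]
Obs: 2099-04-09
Act: dayspinner roll[-285]
Obs: 2098-06-28
Act: dayspinner monthhop[18]
Obs: 2099-12-28
Act: dayspinner markday[2138-05-28]
Obs: 2138-05-28
Act: dayspinner roll[-22]
Obs: 2138-05-06
Act: dayspinner roll[240]
Obs: 2139-01-01
Act: dayspinner lastday[]
Obs: 2139-01-31

Answer: cur=2139-01-31


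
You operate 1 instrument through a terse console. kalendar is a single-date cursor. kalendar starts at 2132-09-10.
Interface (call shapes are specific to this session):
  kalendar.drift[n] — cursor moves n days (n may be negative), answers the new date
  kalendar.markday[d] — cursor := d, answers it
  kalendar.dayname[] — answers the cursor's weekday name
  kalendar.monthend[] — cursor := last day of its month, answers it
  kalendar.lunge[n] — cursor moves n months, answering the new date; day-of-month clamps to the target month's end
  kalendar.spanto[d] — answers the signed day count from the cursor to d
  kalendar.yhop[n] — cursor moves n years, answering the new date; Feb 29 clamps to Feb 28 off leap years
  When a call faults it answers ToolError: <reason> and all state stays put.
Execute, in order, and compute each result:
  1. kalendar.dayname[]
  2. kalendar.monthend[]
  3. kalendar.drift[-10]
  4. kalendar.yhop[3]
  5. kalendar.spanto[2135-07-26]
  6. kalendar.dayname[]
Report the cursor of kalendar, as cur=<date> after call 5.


Answer: cur=2135-09-20

Derivation:
CALL kalendar.dayname[]
RET  Wednesday
CALL kalendar.monthend[]
RET  2132-09-30
CALL kalendar.drift[n: -10]
RET  2132-09-20
CALL kalendar.yhop[n: 3]
RET  2135-09-20
CALL kalendar.spanto[d: 2135-07-26]
RET  -56
CALL kalendar.dayname[]
RET  Tuesday


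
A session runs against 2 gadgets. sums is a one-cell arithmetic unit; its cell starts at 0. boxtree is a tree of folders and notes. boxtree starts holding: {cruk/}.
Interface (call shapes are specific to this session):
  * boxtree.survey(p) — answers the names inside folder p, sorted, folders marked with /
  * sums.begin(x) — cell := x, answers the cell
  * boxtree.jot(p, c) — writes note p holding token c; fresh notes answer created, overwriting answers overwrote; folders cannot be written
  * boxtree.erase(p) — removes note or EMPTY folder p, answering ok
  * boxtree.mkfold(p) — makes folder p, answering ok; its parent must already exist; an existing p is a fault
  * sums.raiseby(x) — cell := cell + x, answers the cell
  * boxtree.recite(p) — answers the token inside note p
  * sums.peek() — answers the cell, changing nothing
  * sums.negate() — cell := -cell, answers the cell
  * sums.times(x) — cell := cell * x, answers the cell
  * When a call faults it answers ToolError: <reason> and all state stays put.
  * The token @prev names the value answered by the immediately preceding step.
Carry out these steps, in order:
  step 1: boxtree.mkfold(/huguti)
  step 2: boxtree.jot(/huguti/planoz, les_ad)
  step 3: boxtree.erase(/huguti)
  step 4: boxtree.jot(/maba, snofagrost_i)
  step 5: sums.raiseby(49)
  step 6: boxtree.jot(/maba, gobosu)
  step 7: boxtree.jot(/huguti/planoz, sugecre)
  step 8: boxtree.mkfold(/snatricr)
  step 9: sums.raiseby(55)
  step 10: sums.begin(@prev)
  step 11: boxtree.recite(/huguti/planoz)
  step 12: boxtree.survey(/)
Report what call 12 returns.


Answer: [cruk/, huguti/, maba, snatricr/]

Derivation:
Now I run boxtree.mkfold(p=/huguti), and get ok.
Invoking boxtree.jot(p=/huguti/planoz, c=les_ad), → created.
Next I call boxtree.erase(p=/huguti), and observe ToolError: not empty.
Next I call boxtree.jot(p=/maba, c=snofagrost_i), — result: created.
I run sums.raiseby(x=49), giving 49.
Then boxtree.jot(p=/maba, c=gobosu), — result: overwrote.
Calling boxtree.jot(p=/huguti/planoz, c=sugecre), → overwrote.
I run boxtree.mkfold(p=/snatricr), → ok.
I call sums.raiseby(x=55), yielding 104.
Now I run sums.begin(x=@prev): 104.
Calling boxtree.recite(p=/huguti/planoz), giving sugecre.
Calling boxtree.survey(p=/), giving [cruk/, huguti/, maba, snatricr/].


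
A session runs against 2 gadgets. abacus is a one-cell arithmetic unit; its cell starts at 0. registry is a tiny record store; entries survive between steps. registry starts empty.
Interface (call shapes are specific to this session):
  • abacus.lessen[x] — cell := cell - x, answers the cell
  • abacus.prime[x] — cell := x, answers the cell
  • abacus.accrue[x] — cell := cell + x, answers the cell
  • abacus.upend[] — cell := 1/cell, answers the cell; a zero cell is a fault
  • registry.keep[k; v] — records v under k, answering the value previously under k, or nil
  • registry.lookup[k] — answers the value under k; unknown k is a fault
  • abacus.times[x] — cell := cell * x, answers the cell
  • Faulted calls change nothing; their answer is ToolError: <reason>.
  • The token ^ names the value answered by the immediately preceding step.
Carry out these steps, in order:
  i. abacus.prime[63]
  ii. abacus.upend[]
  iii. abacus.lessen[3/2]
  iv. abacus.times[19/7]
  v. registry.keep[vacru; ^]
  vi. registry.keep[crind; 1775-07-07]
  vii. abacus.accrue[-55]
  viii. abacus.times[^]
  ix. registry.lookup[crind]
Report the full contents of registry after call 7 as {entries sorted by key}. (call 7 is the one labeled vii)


Answer: {crind=1775-07-07, vacru=-3553/882}

Derivation:
> abacus.prime 63
:: 63
> abacus.upend
:: 1/63
> abacus.lessen 3/2
:: -187/126
> abacus.times 19/7
:: -3553/882
> registry.keep vacru ^
:: nil
> registry.keep crind 1775-07-07
:: nil
> abacus.accrue -55
:: -52063/882
> abacus.times ^
:: 2710555969/777924
> registry.lookup crind
:: 1775-07-07


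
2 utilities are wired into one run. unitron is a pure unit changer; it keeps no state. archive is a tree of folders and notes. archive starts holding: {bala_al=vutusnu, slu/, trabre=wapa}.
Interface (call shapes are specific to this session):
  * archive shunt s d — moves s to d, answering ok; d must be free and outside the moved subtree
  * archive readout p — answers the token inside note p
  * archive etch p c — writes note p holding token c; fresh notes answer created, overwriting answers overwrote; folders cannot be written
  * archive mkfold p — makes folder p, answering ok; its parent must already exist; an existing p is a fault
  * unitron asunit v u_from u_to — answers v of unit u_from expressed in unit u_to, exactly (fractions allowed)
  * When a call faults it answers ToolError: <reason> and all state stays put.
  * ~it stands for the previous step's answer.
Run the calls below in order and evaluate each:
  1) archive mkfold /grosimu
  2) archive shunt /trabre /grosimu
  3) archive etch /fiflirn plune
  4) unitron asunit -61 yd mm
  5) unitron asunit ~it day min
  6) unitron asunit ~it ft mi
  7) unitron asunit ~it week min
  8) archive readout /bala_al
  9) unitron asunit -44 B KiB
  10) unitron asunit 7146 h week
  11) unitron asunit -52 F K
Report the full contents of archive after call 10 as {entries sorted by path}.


Step: archive mkfold[p='/grosimu']
Result: ok
Step: archive shunt[s='/trabre'; d='/grosimu']
Result: ToolError: exists
Step: archive etch[p='/fiflirn'; c='plune']
Result: created
Step: unitron asunit[v='-61'; u_from='yd'; u_to='mm']
Result: -278892/5
Step: unitron asunit[v='~it'; u_from='day'; u_to='min']
Result: -80320896
Step: unitron asunit[v='~it'; u_from='ft'; u_to='mi']
Result: -836676/55
Step: unitron asunit[v='~it'; u_from='week'; u_to='min']
Result: -1686738816/11
Step: archive readout[p='/bala_al']
Result: vutusnu
Step: unitron asunit[v='-44'; u_from='B'; u_to='KiB']
Result: -11/256
Step: unitron asunit[v='7146'; u_from='h'; u_to='week']
Result: 1191/28
Step: unitron asunit[v='-52'; u_from='F'; u_to='K']
Result: 13589/60

Answer: {bala_al=vutusnu, fiflirn=plune, grosimu/, slu/, trabre=wapa}


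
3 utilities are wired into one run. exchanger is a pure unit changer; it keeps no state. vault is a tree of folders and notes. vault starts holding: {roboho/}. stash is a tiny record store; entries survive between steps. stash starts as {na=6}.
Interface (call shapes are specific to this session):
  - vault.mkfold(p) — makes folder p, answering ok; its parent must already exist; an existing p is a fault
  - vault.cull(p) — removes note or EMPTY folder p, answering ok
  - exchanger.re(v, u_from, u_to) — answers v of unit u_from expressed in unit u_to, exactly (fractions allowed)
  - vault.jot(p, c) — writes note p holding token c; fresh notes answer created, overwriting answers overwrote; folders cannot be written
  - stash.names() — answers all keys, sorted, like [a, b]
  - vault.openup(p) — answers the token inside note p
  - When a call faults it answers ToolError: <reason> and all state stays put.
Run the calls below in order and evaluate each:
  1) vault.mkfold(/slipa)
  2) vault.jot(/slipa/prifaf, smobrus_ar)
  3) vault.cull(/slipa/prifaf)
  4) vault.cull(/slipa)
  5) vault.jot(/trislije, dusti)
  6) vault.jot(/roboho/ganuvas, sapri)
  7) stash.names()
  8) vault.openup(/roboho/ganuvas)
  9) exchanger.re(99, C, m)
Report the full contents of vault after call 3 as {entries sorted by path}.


Answer: {roboho/, slipa/}

Derivation:
Act: mkfold[p: /slipa]
Obs: ok
Act: jot[p: /slipa/prifaf; c: smobrus_ar]
Obs: created
Act: cull[p: /slipa/prifaf]
Obs: ok
Act: cull[p: /slipa]
Obs: ok
Act: jot[p: /trislije; c: dusti]
Obs: created
Act: jot[p: /roboho/ganuvas; c: sapri]
Obs: created
Act: names[]
Obs: [na]
Act: openup[p: /roboho/ganuvas]
Obs: sapri
Act: re[v: 99; u_from: C; u_to: m]
Obs: ToolError: incompatible units
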